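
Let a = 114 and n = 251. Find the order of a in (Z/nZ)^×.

125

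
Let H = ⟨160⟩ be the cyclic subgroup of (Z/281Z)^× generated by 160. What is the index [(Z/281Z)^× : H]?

2

ord(160) | φ(281) = 281 − 1 = 280 = 2^3 · 5 · 7.
Divisors of 280: 1, 2, 4, 5, 7, 8, 10, 14, 20, 28, 35, 40, 56, 70, 140, 280.
Check 160^d mod 281 for each divisor in increasing order:
160^1 ≡ 160
160^2 ≡ 29
160^4 ≡ 279
160^5 ≡ 242
160^7 ≡ 274
160^8 ≡ 4
160^10 ≡ 116
160^14 ≡ 49
160^20 ≡ 249
160^28 ≡ 153
160^35 ≡ 53
160^40 ≡ 181
160^56 ≡ 86
160^70 ≡ 280
160^140 ≡ 1
The order of 160 is 140, so the subgroup it generates has 140 elements.
[(Z/281Z)^× : ⟨160⟩] = 280/140 = 2.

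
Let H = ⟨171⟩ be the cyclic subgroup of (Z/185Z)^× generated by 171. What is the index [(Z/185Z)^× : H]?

12

Since 171 ∈ (Z/185Z)^×, its order divides φ(185) = φ(5·37) = (5−1)·(37−1) = 4·36 = 144 = 2^4 · 3^2.
Divisors of 144: 1, 2, 3, 4, 6, 8, 9, 12, 16, 18, 24, 36, 48, 72, 144.
Evaluate successive powers at the divisors of 144:
171^1 ≡ 171 (mod 185)
171^2 ≡ 11 (mod 185)
171^3 ≡ 31 (mod 185)
171^4 ≡ 121 (mod 185)
171^6 ≡ 36 (mod 185)
171^8 ≡ 26 (mod 185)
171^9 ≡ 6 (mod 185)
171^12 ≡ 1 (mod 185) ✓
So ord_185(171) = 12, hence |⟨171⟩| = 12.
Index = |(Z/185Z)^×| / |⟨171⟩| = 144 / 12 = 12.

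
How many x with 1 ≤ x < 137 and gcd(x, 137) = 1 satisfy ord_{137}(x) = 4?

2

φ(137) = 137 − 1 = 136 = 2^3 · 17.
Since (Z/137Z)^× is cyclic of order 136, the number of elements of order d is φ(d) when d | 136 and 0 otherwise.
4 = 2^2 divides 136, and φ(4) = 2.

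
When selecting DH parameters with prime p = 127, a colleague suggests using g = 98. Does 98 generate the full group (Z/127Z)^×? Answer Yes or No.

φ(127) = 127 − 1 = 126 = 2 · 3^2 · 7.
It suffices to check that the order of 98 is not a proper divisor of 126: compute 98^(126/q) for q ∈ {2, 3, 7}.
98^63 ≡ 1 (mod 127)  [q = 2: ≡ 1 ✗]
98^42 ≡ 19 (mod 127)  [q = 3: ≢ 1 ✓]
98^18 ≡ 4 (mod 127)  [q = 7: ≢ 1 ✓]
98^63 ≡ 1 shows ord(98) | 63, strictly less than φ(127); not a primitive root.

No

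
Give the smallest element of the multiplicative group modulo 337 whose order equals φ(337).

10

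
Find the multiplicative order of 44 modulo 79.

Since 44 ∈ (Z/79Z)^×, its order divides φ(79) = 79 − 1 = 78 = 2 · 3 · 13.
Divisors of 78: 1, 2, 3, 6, 13, 26, 39, 78.
Evaluate successive powers at the divisors of 78:
44^1 ≡ 44 (mod 79)
44^2 ≡ 40 (mod 79)
44^3 ≡ 22 (mod 79)
44^6 ≡ 10 (mod 79)
44^13 ≡ 55 (mod 79)
44^26 ≡ 23 (mod 79)
44^39 ≡ 1 (mod 79) ✓
So ord_79(44) = 39.

39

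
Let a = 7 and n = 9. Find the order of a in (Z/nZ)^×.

3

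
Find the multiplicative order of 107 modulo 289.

272

By Lagrange's theorem, ord_289(107) divides φ(289) = φ(17^2) = 17·(17−1) = 272 = 2^4 · 17.
Divisors of 272: 1, 2, 4, 8, 16, 17, 34, 68, 136, 272.
Check 107^d mod 289 for each divisor in increasing order:
107^1 ≡ 107 (mod 289)
107^2 ≡ 178 (mod 289)
107^4 ≡ 183 (mod 289)
107^8 ≡ 254 (mod 289)
107^16 ≡ 69 (mod 289)
107^17 ≡ 158 (mod 289)
107^34 ≡ 110 (mod 289)
107^68 ≡ 251 (mod 289)
107^136 ≡ 288 (mod 289)
107^272 ≡ 1 (mod 289) ✓
Hence ord(107) = 272.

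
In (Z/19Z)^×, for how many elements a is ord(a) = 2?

1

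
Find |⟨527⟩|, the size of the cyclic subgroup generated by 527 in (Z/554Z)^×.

The order of 527 must divide φ(554) = φ(2)·φ(277) = 1·276 = 276 = 2^2 · 3 · 23.
Divisors of 276: 1, 2, 3, 4, 6, 12, 23, 46, 69, 92, 138, 276.
Compute 527^d (mod 554) for the divisors d until we hit 1:
527^1 ≡ 527 (mod 554)
527^2 ≡ 175 (mod 554)
527^3 ≡ 261 (mod 554)
527^4 ≡ 155 (mod 554)
527^6 ≡ 533 (mod 554)
527^12 ≡ 441 (mod 554)
527^23 ≡ 553 (mod 554)
527^46 ≡ 1 (mod 554) ✓
The smallest such exponent is 46, so the order of 527 is 46.

46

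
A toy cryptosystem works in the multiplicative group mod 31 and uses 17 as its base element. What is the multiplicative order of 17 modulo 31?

30

By Lagrange's theorem, ord_31(17) divides φ(31) = 31 − 1 = 30 = 2 · 3 · 5.
Divisors of 30: 1, 2, 3, 5, 6, 10, 15, 30.
Evaluate successive powers at the divisors of 30:
17^1 ≡ 17
17^2 ≡ 10
17^3 ≡ 15
17^5 ≡ 26
17^6 ≡ 8
17^10 ≡ 25
17^15 ≡ 30
17^30 ≡ 1
Hence ord(17) = 30.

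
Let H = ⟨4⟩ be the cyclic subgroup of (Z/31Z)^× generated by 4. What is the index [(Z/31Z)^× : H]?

6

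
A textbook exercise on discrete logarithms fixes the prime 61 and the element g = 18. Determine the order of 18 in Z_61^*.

Since 18 ∈ (Z/61Z)^×, its order divides φ(61) = 61 − 1 = 60 = 2^2 · 3 · 5.
Divisors of 60: 1, 2, 3, 4, 5, 6, 10, 12, 15, 20, 30, 60.
Test each divisor d:
18^1 ≡ 18
18^2 ≡ 19
18^3 ≡ 37
18^4 ≡ 56
18^5 ≡ 32
18^6 ≡ 27
18^10 ≡ 48
18^12 ≡ 58
18^15 ≡ 11
18^20 ≡ 47
18^30 ≡ 60
18^60 ≡ 1
So ord_61(18) = 60.

60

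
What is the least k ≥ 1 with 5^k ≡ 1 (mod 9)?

By Lagrange's theorem, ord_9(5) divides φ(9) = φ(3^2) = 3·(3−1) = 6 = 2 · 3.
Divisors of 6: 1, 2, 3, 6.
Compute 5^d (mod 9) for the divisors d until we hit 1:
5^1 ≡ 5 (mod 9)
5^2 ≡ 7 (mod 9)
5^3 ≡ 8 (mod 9)
5^6 ≡ 1 (mod 9) ✓
Therefore the multiplicative order of 5 modulo 9 is 6.

6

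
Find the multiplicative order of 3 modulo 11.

ord(3) | φ(11) = 11 − 1 = 10 = 2 · 5.
Divisors of 10: 1, 2, 5, 10.
Test each divisor d:
3^1 ≡ 3 (mod 11)
3^2 ≡ 9 (mod 11)
3^5 ≡ 1 (mod 11) ✓
The smallest such exponent is 5, so the order of 3 is 5.

5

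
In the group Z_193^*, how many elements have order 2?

1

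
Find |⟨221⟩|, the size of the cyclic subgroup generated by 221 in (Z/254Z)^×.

By Lagrange's theorem, ord_254(221) divides φ(254) = φ(2)·φ(127) = 1·126 = 126 = 2 · 3^2 · 7.
Divisors of 126: 1, 2, 3, 6, 7, 9, 14, 18, 21, 42, 63, 126.
Compute 221^d (mod 254) for the divisors d until we hit 1:
221^1 ≡ 221
221^2 ≡ 73
221^3 ≡ 131
221^6 ≡ 143
221^7 ≡ 107
221^9 ≡ 191
221^14 ≡ 19
221^18 ≡ 159
221^21 ≡ 1
Therefore the multiplicative order of 221 modulo 254 is 21.

21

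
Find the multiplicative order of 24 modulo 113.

The order of 24 must divide φ(113) = 113 − 1 = 112 = 2^4 · 7.
Divisors of 112: 1, 2, 4, 7, 8, 14, 16, 28, 56, 112.
Test each divisor d:
24^1 ≡ 24
24^2 ≡ 11
24^4 ≡ 8
24^7 ≡ 78
24^8 ≡ 64
24^14 ≡ 95
24^16 ≡ 28
24^28 ≡ 98
24^56 ≡ 112
24^112 ≡ 1
Hence ord(24) = 112.

112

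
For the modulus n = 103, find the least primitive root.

5

φ(103) = 103 − 1 = 102 = 2 · 3 · 17.
Test candidates g = 2, 3, … against the prime factors q ∈ {2, 3, 17} of φ(103): g is a generator iff g^(102/q) ≢ 1 for every such q.
g = 2: 2^51 ≡ 1 — hits 1, so not a primitive root.
g = 3: 3^51 ≡ 102; 3^34 ≡ 1 — hits 1, so not a primitive root.
g = 4: 4^51 ≡ 1 — hits 1, so not a primitive root.
g = 5: 5^51 ≡ 102; 5^34 ≡ 56; 5^6 ≡ 72 — none is 1, so 5 is a primitive root.
The smallest primitive root modulo 103 is 5.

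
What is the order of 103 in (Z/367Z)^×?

366

ord(103) | φ(367) = 367 − 1 = 366 = 2 · 3 · 61.
Divisors of 366: 1, 2, 3, 6, 61, 122, 183, 366.
Test each divisor d:
103^1 ≡ 103
103^2 ≡ 333
103^3 ≡ 168
103^6 ≡ 332
103^61 ≡ 284
103^122 ≡ 283
103^183 ≡ 366
103^366 ≡ 1
Therefore the multiplicative order of 103 modulo 367 is 366.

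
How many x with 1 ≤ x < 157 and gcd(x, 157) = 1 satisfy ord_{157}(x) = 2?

1

φ(157) = 157 − 1 = 156 = 2^2 · 3 · 13.
(Z/157Z)^× is cyclic (|G| = 156); a cyclic group of order m has exactly φ(d) elements of each order d | m, and none otherwise.
2 | 156, and φ(2) = 2 − 1 = 1.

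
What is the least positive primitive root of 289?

3

φ(289) = φ(17^2) = 17·(17−1) = 272 = 2^4 · 17.
g is a primitive root iff g^(272/q) ≢ 1 (mod 289) for each prime q ∈ {2, 17}.
g = 2: 2^136 ≡ 1 — hits 1, so not a primitive root.
g = 3: 3^136 ≡ 288; 3^16 ≡ 171 — none is 1, so 3 is a primitive root.
Hence the least primitive root of 289 is 3.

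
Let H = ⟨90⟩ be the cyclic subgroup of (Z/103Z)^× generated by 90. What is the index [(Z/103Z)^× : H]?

Since 90 ∈ (Z/103Z)^×, its order divides φ(103) = 103 − 1 = 102 = 2 · 3 · 17.
Divisors of 102: 1, 2, 3, 6, 17, 34, 51, 102.
Test each divisor d:
90^1 ≡ 90
90^2 ≡ 66
90^3 ≡ 69
90^6 ≡ 23
90^17 ≡ 102
90^34 ≡ 1
Thus |⟨90⟩| = ord(90) = 34.
Index = |(Z/103Z)^×| / |⟨90⟩| = 102 / 34 = 3.

3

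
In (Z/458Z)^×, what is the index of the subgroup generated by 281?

3

Since 281 ∈ (Z/458Z)^×, its order divides φ(458) = φ(2)·φ(229) = 1·228 = 228 = 2^2 · 3 · 19.
Divisors of 228: 1, 2, 3, 4, 6, 12, 19, 38, 57, 76, 114, 228.
Compute 281^d (mod 458) for the divisors d until we hit 1:
281^1 ≡ 281
281^2 ≡ 185
281^3 ≡ 231
281^4 ≡ 333
281^6 ≡ 233
281^12 ≡ 245
281^19 ≡ 351
281^38 ≡ 457
281^57 ≡ 107
281^76 ≡ 1
Thus |⟨281⟩| = ord(281) = 76.
[(Z/458Z)^× : ⟨281⟩] = 228/76 = 3.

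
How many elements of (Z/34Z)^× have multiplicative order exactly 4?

φ(34) = φ(2)·φ(17) = 1·16 = 16 = 2^4.
Since (Z/34Z)^× is cyclic of order 16, the number of elements of order d is φ(d) when d | 16 and 0 otherwise.
4 = 2^2 divides 16, and φ(4) = 2.

2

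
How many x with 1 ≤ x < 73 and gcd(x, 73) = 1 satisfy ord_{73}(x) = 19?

φ(73) = 73 − 1 = 72 = 2^3 · 3^2.
In a cyclic group of order 72, there are φ(d) elements of order d for each divisor d of 72, and zero for non-divisors.
Here 72 is not a multiple of 19, so there are no elements of order 19.

0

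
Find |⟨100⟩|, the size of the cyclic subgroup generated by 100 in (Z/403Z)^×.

Since 100 ∈ (Z/403Z)^×, its order divides φ(403) = φ(13·31) = (13−1)·(31−1) = 12·30 = 360 = 2^3 · 3^2 · 5.
Divisors of 360: 1, 2, 3, 4, 5, 6, 8, 9, 10, 12, 15, 18, 20, 24, 30, 36, 40, 45, 60, 72, 90, 120, 180, 360.
Evaluate successive powers at the divisors of 360:
100^1 ≡ 100 (mod 403)
100^2 ≡ 328 (mod 403)
100^3 ≡ 157 (mod 403)
100^4 ≡ 386 (mod 403)
100^5 ≡ 315 (mod 403)
100^6 ≡ 66 (mod 403)
100^8 ≡ 289 (mod 403)
100^9 ≡ 287 (mod 403)
100^10 ≡ 87 (mod 403)
100^12 ≡ 326 (mod 403)
100^15 ≡ 1 (mod 403) ✓
The smallest such exponent is 15, so the order of 100 is 15.

15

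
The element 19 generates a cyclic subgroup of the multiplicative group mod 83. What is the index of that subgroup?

1

The order of 19 must divide φ(83) = 83 − 1 = 82 = 2 · 41.
Divisors of 82: 1, 2, 41, 82.
Compute 19^d (mod 83) for the divisors d until we hit 1:
19^1 ≡ 19 (mod 83)
19^2 ≡ 29 (mod 83)
19^41 ≡ 82 (mod 83)
19^82 ≡ 1 (mod 83) ✓
Thus |⟨19⟩| = ord(19) = 82.
Index = |(Z/83Z)^×| / |⟨19⟩| = 82 / 82 = 1.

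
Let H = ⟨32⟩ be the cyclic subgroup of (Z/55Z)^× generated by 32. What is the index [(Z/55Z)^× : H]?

The order of 32 must divide φ(55) = φ(5·11) = (5−1)·(11−1) = 4·10 = 40 = 2^3 · 5.
Divisors of 40: 1, 2, 4, 5, 8, 10, 20, 40.
Test each divisor d:
32^1 ≡ 32 (mod 55)
32^2 ≡ 34 (mod 55)
32^4 ≡ 1 (mod 55) ✓
Thus |⟨32⟩| = ord(32) = 4.
[(Z/55Z)^× : ⟨32⟩] = 40/4 = 10.

10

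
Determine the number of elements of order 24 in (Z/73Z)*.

8

φ(73) = 73 − 1 = 72 = 2^3 · 3^2.
In a cyclic group of order 72, there are φ(d) elements of order d for each divisor d of 72, and zero for non-divisors.
24 = 2^3 · 3 divides 72, and φ(24) = 8.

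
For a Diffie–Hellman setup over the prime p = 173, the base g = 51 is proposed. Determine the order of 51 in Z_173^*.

43

By Lagrange's theorem, ord_173(51) divides φ(173) = 173 − 1 = 172 = 2^2 · 43.
Divisors of 172: 1, 2, 4, 43, 86, 172.
Check 51^d mod 173 for each divisor in increasing order:
51^1 ≡ 51
51^2 ≡ 6
51^4 ≡ 36
51^43 ≡ 1
Hence ord(51) = 43.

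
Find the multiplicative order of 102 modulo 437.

ord(102) | φ(437) = φ(19·23) = (19−1)·(23−1) = 18·22 = 396 = 2^2 · 3^2 · 11.
Divisors of 396: 1, 2, 3, 4, 6, 9, 11, 12, 18, 22, 33, 36, 44, 66, 99, 132, 198, 396.
Test each divisor d:
102^1 ≡ 102 (mod 437)
102^2 ≡ 353 (mod 437)
102^3 ≡ 172 (mod 437)
102^4 ≡ 64 (mod 437)
102^6 ≡ 305 (mod 437)
102^9 ≡ 20 (mod 437)
102^11 ≡ 68 (mod 437)
102^12 ≡ 381 (mod 437)
102^18 ≡ 400 (mod 437)
102^22 ≡ 254 (mod 437)
102^33 ≡ 229 (mod 437)
102^36 ≡ 58 (mod 437)
102^44 ≡ 277 (mod 437)
102^66 ≡ 1 (mod 437) ✓
Therefore the multiplicative order of 102 modulo 437 is 66.

66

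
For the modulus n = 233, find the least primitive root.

φ(233) = 233 − 1 = 232 = 2^3 · 29.
Test candidates g = 2, 3, … against the prime factors q ∈ {2, 29} of φ(233): g is a generator iff g^(232/q) ≢ 1 for every such q.
g = 2: 2^116 ≡ 1 — hits 1, so not a primitive root.
g = 3: 3^116 ≡ 232; 3^8 ≡ 37 — none is 1, so 3 is a primitive root.
So 3 is the smallest generator of (Z/233Z)^×.

3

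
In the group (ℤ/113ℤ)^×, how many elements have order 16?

φ(113) = 113 − 1 = 112 = 2^4 · 7.
(Z/113Z)^× is cyclic (|G| = 112); a cyclic group of order m has exactly φ(d) elements of each order d | m, and none otherwise.
16 = 2^4 divides 112, and φ(16) = 8.

8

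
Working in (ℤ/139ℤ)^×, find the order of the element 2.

138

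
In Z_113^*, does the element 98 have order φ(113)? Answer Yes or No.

No

φ(113) = 113 − 1 = 112 = 2^4 · 7.
Test 98^(112/q) mod 113 for each prime factor q of 112:
98^56 ≡ 1 (mod 113)  [q = 2: ≡ 1 ✗]
98^16 ≡ 1 (mod 113)  [q = 7: ≡ 1 ✗]
Since 98^56 ≡ 1, the order of 98 divides 56 < 112, so 98 is not a primitive root.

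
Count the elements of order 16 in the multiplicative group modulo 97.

8

φ(97) = 97 − 1 = 96 = 2^5 · 3.
In a cyclic group of order 96, there are φ(d) elements of order d for each divisor d of 96, and zero for non-divisors.
16 = 2^4 divides 96, and φ(16) = 8.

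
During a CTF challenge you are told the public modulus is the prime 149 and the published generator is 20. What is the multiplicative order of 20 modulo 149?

74

Since 20 ∈ (Z/149Z)^×, its order divides φ(149) = 149 − 1 = 148 = 2^2 · 37.
Divisors of 148: 1, 2, 4, 37, 74, 148.
Compute 20^d (mod 149) for the divisors d until we hit 1:
20^1 ≡ 20 (mod 149)
20^2 ≡ 102 (mod 149)
20^4 ≡ 123 (mod 149)
20^37 ≡ 148 (mod 149)
20^74 ≡ 1 (mod 149) ✓
The smallest such exponent is 74, so the order of 20 is 74.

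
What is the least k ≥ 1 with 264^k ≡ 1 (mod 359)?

179

By Lagrange's theorem, ord_359(264) divides φ(359) = 359 − 1 = 358 = 2 · 179.
Divisors of 358: 1, 2, 179, 358.
Compute 264^d (mod 359) for the divisors d until we hit 1:
264^1 ≡ 264 (mod 359)
264^2 ≡ 50 (mod 359)
264^179 ≡ 1 (mod 359) ✓
So ord_359(264) = 179.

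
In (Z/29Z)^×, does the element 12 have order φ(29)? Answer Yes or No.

No

φ(29) = 29 − 1 = 28 = 2^2 · 7.
12 is a primitive root mod 29 iff 12^(φ(29)/q) ≢ 1 for every prime q | φ(29), i.e. q ∈ {2, 7}.
12^14 ≡ 28 (mod 29)  [q = 2: ≢ 1 ✓]
12^4 ≡ 1 (mod 29)  [q = 7: ≡ 1 ✗]
The check at q = 7 fails, so 12 generates a proper subgroup.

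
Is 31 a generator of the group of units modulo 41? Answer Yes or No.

φ(41) = 41 − 1 = 40 = 2^3 · 5.
31 is a primitive root mod 41 iff 31^(φ(41)/q) ≢ 1 for every prime q | φ(41), i.e. q ∈ {2, 5}.
31^20 ≡ 1 (mod 41)  [q = 2: ≡ 1 ✗]
31^8 ≡ 16 (mod 41)  [q = 5: ≢ 1 ✓]
Since 31^20 ≡ 1, the order of 31 divides 20 < 40, so 31 is not a primitive root.

No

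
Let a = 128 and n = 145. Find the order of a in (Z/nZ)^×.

4

ord(128) | φ(145) = φ(5·29) = (5−1)·(29−1) = 4·28 = 112 = 2^4 · 7.
Divisors of 112: 1, 2, 4, 7, 8, 14, 16, 28, 56, 112.
Test each divisor d:
128^1 ≡ 128 (mod 145)
128^2 ≡ 144 (mod 145)
128^4 ≡ 1 (mod 145) ✓
The smallest such exponent is 4, so the order of 128 is 4.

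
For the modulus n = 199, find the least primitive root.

φ(199) = 199 − 1 = 198 = 2 · 3^2 · 11.
g is a primitive root iff g^(198/q) ≢ 1 (mod 199) for each prime q ∈ {2, 3, 11}.
g = 2: 2^99 ≡ 1 — hits 1, so not a primitive root.
g = 3: 3^99 ≡ 198; 3^66 ≡ 106; 3^18 ≡ 125 — none is 1, so 3 is a primitive root.
Hence the least primitive root of 199 is 3.

3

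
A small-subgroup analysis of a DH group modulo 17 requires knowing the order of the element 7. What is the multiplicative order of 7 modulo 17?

Since 7 ∈ (Z/17Z)^×, its order divides φ(17) = 17 − 1 = 16 = 2^4.
Divisors of 16: 1, 2, 4, 8, 16.
Check 7^d mod 17 for each divisor in increasing order:
7^1 ≡ 7 (mod 17)
7^2 ≡ 15 (mod 17)
7^4 ≡ 4 (mod 17)
7^8 ≡ 16 (mod 17)
7^16 ≡ 1 (mod 17) ✓
Therefore the multiplicative order of 7 modulo 17 is 16.

16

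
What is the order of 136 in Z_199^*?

By Lagrange's theorem, ord_199(136) divides φ(199) = 199 − 1 = 198 = 2 · 3^2 · 11.
Divisors of 198: 1, 2, 3, 6, 9, 11, 18, 22, 33, 66, 99, 198.
Evaluate successive powers at the divisors of 198:
136^1 ≡ 136 (mod 199)
136^2 ≡ 188 (mod 199)
136^3 ≡ 96 (mod 199)
136^6 ≡ 62 (mod 199)
136^9 ≡ 181 (mod 199)
136^11 ≡ 198 (mod 199)
136^18 ≡ 125 (mod 199)
136^22 ≡ 1 (mod 199) ✓
So ord_199(136) = 22.

22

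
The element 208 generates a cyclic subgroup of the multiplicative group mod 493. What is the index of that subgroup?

16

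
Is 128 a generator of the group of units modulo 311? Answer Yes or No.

φ(311) = 311 − 1 = 310 = 2 · 5 · 31.
Test 128^(310/q) mod 311 for each prime factor q of 310:
128^155 ≡ 1 (mod 311)  [q = 2: ≡ 1 ✗]
128^62 ≡ 216 (mod 311)  [q = 5: ≢ 1 ✓]
128^10 ≡ 250 (mod 311)  [q = 31: ≢ 1 ✓]
128^155 ≡ 1 shows ord(128) | 155, strictly less than φ(311); not a primitive root.

No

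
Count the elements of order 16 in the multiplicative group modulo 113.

φ(113) = 113 − 1 = 112 = 2^4 · 7.
In a cyclic group of order 112, there are φ(d) elements of order d for each divisor d of 112, and zero for non-divisors.
16 = 2^4 divides 112, and φ(16) = 8.

8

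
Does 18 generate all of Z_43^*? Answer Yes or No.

Yes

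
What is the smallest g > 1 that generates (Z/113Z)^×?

3

φ(113) = 113 − 1 = 112 = 2^4 · 7.
Test candidates g = 2, 3, … against the prime factors q ∈ {2, 7} of φ(113): g is a generator iff g^(112/q) ≢ 1 for every such q.
g = 2: 2^56 ≡ 1 — hits 1, so not a primitive root.
g = 3: 3^56 ≡ 112; 3^16 ≡ 49 — none is 1, so 3 is a primitive root.
The smallest primitive root modulo 113 is 3.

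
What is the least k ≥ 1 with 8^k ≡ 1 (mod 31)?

5

By Lagrange's theorem, ord_31(8) divides φ(31) = 31 − 1 = 30 = 2 · 3 · 5.
Divisors of 30: 1, 2, 3, 5, 6, 10, 15, 30.
Test each divisor d:
8^1 ≡ 8 (mod 31)
8^2 ≡ 2 (mod 31)
8^3 ≡ 16 (mod 31)
8^5 ≡ 1 (mod 31) ✓
The smallest such exponent is 5, so the order of 8 is 5.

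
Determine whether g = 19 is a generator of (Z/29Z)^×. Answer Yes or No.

φ(29) = 29 − 1 = 28 = 2^2 · 7.
It suffices to check that the order of 19 is not a proper divisor of 28: compute 19^(28/q) for q ∈ {2, 7}.
19^14 ≡ 28 (mod 29)  [q = 2: ≢ 1 ✓]
19^4 ≡ 24 (mod 29)  [q = 7: ≢ 1 ✓]
Every test exponent gives a nontrivial residue, hence 19 generates the full group.

Yes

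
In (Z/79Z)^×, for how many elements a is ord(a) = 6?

2

φ(79) = 79 − 1 = 78 = 2 · 3 · 13.
(Z/79Z)^× is cyclic (|G| = 78); a cyclic group of order m has exactly φ(d) elements of each order d | m, and none otherwise.
6 = 2 · 3 divides 78, and φ(6) = 2.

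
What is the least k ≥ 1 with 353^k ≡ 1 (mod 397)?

99

ord(353) | φ(397) = 397 − 1 = 396 = 2^2 · 3^2 · 11.
Divisors of 396: 1, 2, 3, 4, 6, 9, 11, 12, 18, 22, 33, 36, 44, 66, 99, 132, 198, 396.
Compute 353^d (mod 397) for the divisors d until we hit 1:
353^1 ≡ 353
353^2 ≡ 348
353^3 ≡ 171
353^4 ≡ 19
353^6 ≡ 260
353^9 ≡ 393
353^11 ≡ 196
353^12 ≡ 110
353^18 ≡ 16
353^22 ≡ 304
353^33 ≡ 34
353^36 ≡ 256
353^44 ≡ 312
353^66 ≡ 362
353^99 ≡ 1
The smallest such exponent is 99, so the order of 353 is 99.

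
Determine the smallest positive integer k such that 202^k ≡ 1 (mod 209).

Since 202 ∈ (Z/209Z)^×, its order divides φ(209) = φ(11·19) = (11−1)·(19−1) = 10·18 = 180 = 2^2 · 3^2 · 5.
Divisors of 180: 1, 2, 3, 4, 5, 6, 9, 10, 12, 15, 18, 20, 30, 36, 45, 60, 90, 180.
Compute 202^d (mod 209) for the divisors d until we hit 1:
202^1 ≡ 202 (mod 209)
202^2 ≡ 49 (mod 209)
202^3 ≡ 75 (mod 209)
202^4 ≡ 102 (mod 209)
202^5 ≡ 122 (mod 209)
202^6 ≡ 191 (mod 209)
202^9 ≡ 113 (mod 209)
202^10 ≡ 45 (mod 209)
202^12 ≡ 115 (mod 209)
202^15 ≡ 56 (mod 209)
202^18 ≡ 20 (mod 209)
202^20 ≡ 144 (mod 209)
202^30 ≡ 1 (mod 209) ✓
The smallest such exponent is 30, so the order of 202 is 30.

30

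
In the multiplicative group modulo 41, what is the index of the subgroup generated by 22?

By Lagrange's theorem, ord_41(22) divides φ(41) = 41 − 1 = 40 = 2^3 · 5.
Divisors of 40: 1, 2, 4, 5, 8, 10, 20, 40.
Test each divisor d:
22^1 ≡ 22 (mod 41)
22^2 ≡ 33 (mod 41)
22^4 ≡ 23 (mod 41)
22^5 ≡ 14 (mod 41)
22^8 ≡ 37 (mod 41)
22^10 ≡ 32 (mod 41)
22^20 ≡ 40 (mod 41)
22^40 ≡ 1 (mod 41) ✓
So ord_41(22) = 40, hence |⟨22⟩| = 40.
Index = |(Z/41Z)^×| / |⟨22⟩| = 40 / 40 = 1.

1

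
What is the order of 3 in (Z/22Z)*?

ord(3) | φ(22) = φ(2)·φ(11) = 1·10 = 10 = 2 · 5.
Divisors of 10: 1, 2, 5, 10.
Check 3^d mod 22 for each divisor in increasing order:
3^1 ≡ 3 (mod 22)
3^2 ≡ 9 (mod 22)
3^5 ≡ 1 (mod 22) ✓
The smallest such exponent is 5, so the order of 3 is 5.

5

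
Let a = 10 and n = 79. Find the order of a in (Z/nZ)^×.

13

The order of 10 must divide φ(79) = 79 − 1 = 78 = 2 · 3 · 13.
Divisors of 78: 1, 2, 3, 6, 13, 26, 39, 78.
Evaluate successive powers at the divisors of 78:
10^1 ≡ 10 (mod 79)
10^2 ≡ 21 (mod 79)
10^3 ≡ 52 (mod 79)
10^6 ≡ 18 (mod 79)
10^13 ≡ 1 (mod 79) ✓
So ord_79(10) = 13.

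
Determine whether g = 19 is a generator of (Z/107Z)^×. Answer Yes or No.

No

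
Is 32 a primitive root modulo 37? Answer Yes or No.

Yes

φ(37) = 37 − 1 = 36 = 2^2 · 3^2.
It suffices to check that the order of 32 is not a proper divisor of 36: compute 32^(36/q) for q ∈ {2, 3}.
32^18 ≡ 36 (mod 37)  [q = 2: ≢ 1 ✓]
32^12 ≡ 10 (mod 37)  [q = 3: ≢ 1 ✓]
None equal 1, so ord_37(32) = 36: 32 is a primitive root.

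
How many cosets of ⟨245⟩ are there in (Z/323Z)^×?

Since 245 ∈ (Z/323Z)^×, its order divides φ(323) = φ(17·19) = (17−1)·(19−1) = 16·18 = 288 = 2^5 · 3^2.
Divisors of 288: 1, 2, 3, 4, 6, 8, 9, 12, 16, 18, 24, 32, 36, 48, 72, 96, 144, 288.
Evaluate successive powers at the divisors of 288:
245^1 ≡ 245
245^2 ≡ 270
245^3 ≡ 258
245^4 ≡ 225
245^6 ≡ 26
245^8 ≡ 237
245^9 ≡ 248
245^12 ≡ 30
245^16 ≡ 290
245^18 ≡ 134
245^24 ≡ 254
245^32 ≡ 120
245^36 ≡ 191
245^48 ≡ 239
245^72 ≡ 305
245^96 ≡ 273
245^144 ≡ 1
So ord_323(245) = 144, hence |⟨245⟩| = 144.
[(Z/323Z)^× : ⟨245⟩] = 288/144 = 2.

2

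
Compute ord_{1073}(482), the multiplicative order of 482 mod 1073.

28

The order of 482 must divide φ(1073) = φ(29·37) = (29−1)·(37−1) = 28·36 = 1008 = 2^4 · 3^2 · 7.
Divisors of 1008: 1, 2, 3, 4, 6, 7, 8, 9, 12, 14, 16, 18, 21, 24, 28, 36, 42, 48, 56, 63, 72, 84, 112, 126, 144, 168, 252, 336, 504, 1008.
Test each divisor d:
482^1 ≡ 482
482^2 ≡ 556
482^3 ≡ 815
482^4 ≡ 112
482^6 ≡ 38
482^7 ≡ 75
482^8 ≡ 741
482^9 ≡ 926
482^12 ≡ 371
482^14 ≡ 260
482^16 ≡ 778
482^18 ≡ 149
482^21 ≡ 186
482^24 ≡ 297
482^28 ≡ 1
Therefore the multiplicative order of 482 modulo 1073 is 28.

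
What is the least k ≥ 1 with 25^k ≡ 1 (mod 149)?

37

ord(25) | φ(149) = 149 − 1 = 148 = 2^2 · 37.
Divisors of 148: 1, 2, 4, 37, 74, 148.
Compute 25^d (mod 149) for the divisors d until we hit 1:
25^1 ≡ 25 (mod 149)
25^2 ≡ 29 (mod 149)
25^4 ≡ 96 (mod 149)
25^37 ≡ 1 (mod 149) ✓
The smallest such exponent is 37, so the order of 25 is 37.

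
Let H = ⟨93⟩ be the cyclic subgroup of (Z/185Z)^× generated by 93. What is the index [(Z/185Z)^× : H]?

By Lagrange's theorem, ord_185(93) divides φ(185) = φ(5·37) = (5−1)·(37−1) = 4·36 = 144 = 2^4 · 3^2.
Divisors of 144: 1, 2, 3, 4, 6, 8, 9, 12, 16, 18, 24, 36, 48, 72, 144.
Test each divisor d:
93^1 ≡ 93 (mod 185)
93^2 ≡ 139 (mod 185)
93^3 ≡ 162 (mod 185)
93^4 ≡ 81 (mod 185)
93^6 ≡ 159 (mod 185)
93^8 ≡ 86 (mod 185)
93^9 ≡ 43 (mod 185)
93^12 ≡ 121 (mod 185)
93^16 ≡ 181 (mod 185)
93^18 ≡ 184 (mod 185)
93^24 ≡ 26 (mod 185)
93^36 ≡ 1 (mod 185) ✓
So ord_185(93) = 36, hence |⟨93⟩| = 36.
[(Z/185Z)^× : ⟨93⟩] = 144/36 = 4.

4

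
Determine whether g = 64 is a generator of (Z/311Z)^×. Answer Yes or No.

No

φ(311) = 311 − 1 = 310 = 2 · 5 · 31.
An element g generates (Z/311Z)^× iff g^(310/q) ≢ 1 (mod 311) for each prime q ∈ {2, 5, 31}.
64^155 ≡ 1 (mod 311)  [q = 2: ≡ 1 ✗]
64^62 ≡ 52 (mod 311)  [q = 5: ≢ 1 ✓]
64^10 ≡ 13 (mod 311)  [q = 31: ≢ 1 ✓]
64^155 ≡ 1 shows ord(64) | 155, strictly less than φ(311); not a primitive root.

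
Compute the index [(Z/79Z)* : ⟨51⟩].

By Lagrange's theorem, ord_79(51) divides φ(79) = 79 − 1 = 78 = 2 · 3 · 13.
Divisors of 78: 1, 2, 3, 6, 13, 26, 39, 78.
Compute 51^d (mod 79) for the divisors d until we hit 1:
51^1 ≡ 51 (mod 79)
51^2 ≡ 73 (mod 79)
51^3 ≡ 10 (mod 79)
51^6 ≡ 21 (mod 79)
51^13 ≡ 55 (mod 79)
51^26 ≡ 23 (mod 79)
51^39 ≡ 1 (mod 79) ✓
So ord_79(51) = 39, hence |⟨51⟩| = 39.
The index is φ(79) / ord(51) = 78 / 39 = 2.

2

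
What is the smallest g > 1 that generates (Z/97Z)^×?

5

φ(97) = 97 − 1 = 96 = 2^5 · 3.
Test candidates g = 2, 3, … against the prime factors q ∈ {2, 3} of φ(97): g is a generator iff g^(96/q) ≢ 1 for every such q.
g = 2: 2^48 ≡ 1 — hits 1, so not a primitive root.
g = 3: 3^48 ≡ 1 — hits 1, so not a primitive root.
g = 4: 4^48 ≡ 1 — hits 1, so not a primitive root.
g = 5: 5^48 ≡ 96; 5^32 ≡ 35 — none is 1, so 5 is a primitive root.
Hence the least primitive root of 97 is 5.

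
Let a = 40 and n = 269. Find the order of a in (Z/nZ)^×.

268

Since 40 ∈ (Z/269Z)^×, its order divides φ(269) = 269 − 1 = 268 = 2^2 · 67.
Divisors of 268: 1, 2, 4, 67, 134, 268.
Evaluate successive powers at the divisors of 268:
40^1 ≡ 40 (mod 269)
40^2 ≡ 255 (mod 269)
40^4 ≡ 196 (mod 269)
40^67 ≡ 82 (mod 269)
40^134 ≡ 268 (mod 269)
40^268 ≡ 1 (mod 269) ✓
So ord_269(40) = 268.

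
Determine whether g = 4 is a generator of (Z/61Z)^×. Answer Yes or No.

No

φ(61) = 61 − 1 = 60 = 2^2 · 3 · 5.
Test 4^(60/q) mod 61 for each prime factor q of 60:
4^30 ≡ 1 (mod 61)  [q = 2: ≡ 1 ✗]
4^20 ≡ 13 (mod 61)  [q = 3: ≢ 1 ✓]
4^12 ≡ 20 (mod 61)  [q = 5: ≢ 1 ✓]
The check at q = 2 fails, so 4 generates a proper subgroup.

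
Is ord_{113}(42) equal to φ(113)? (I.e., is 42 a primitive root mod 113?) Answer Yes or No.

No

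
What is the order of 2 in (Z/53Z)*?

52

By Lagrange's theorem, ord_53(2) divides φ(53) = 53 − 1 = 52 = 2^2 · 13.
Divisors of 52: 1, 2, 4, 13, 26, 52.
Compute 2^d (mod 53) for the divisors d until we hit 1:
2^1 ≡ 2
2^2 ≡ 4
2^4 ≡ 16
2^13 ≡ 30
2^26 ≡ 52
2^52 ≡ 1
Hence ord(2) = 52.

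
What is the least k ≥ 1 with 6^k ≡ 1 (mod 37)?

Since 6 ∈ (Z/37Z)^×, its order divides φ(37) = 37 − 1 = 36 = 2^2 · 3^2.
Divisors of 36: 1, 2, 3, 4, 6, 9, 12, 18, 36.
Check 6^d mod 37 for each divisor in increasing order:
6^1 ≡ 6
6^2 ≡ 36
6^3 ≡ 31
6^4 ≡ 1
So ord_37(6) = 4.

4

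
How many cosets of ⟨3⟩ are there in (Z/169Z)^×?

4

Since 3 ∈ (Z/169Z)^×, its order divides φ(169) = φ(13^2) = 13·(13−1) = 156 = 2^2 · 3 · 13.
Divisors of 156: 1, 2, 3, 4, 6, 12, 13, 26, 39, 52, 78, 156.
Check 3^d mod 169 for each divisor in increasing order:
3^1 ≡ 3
3^2 ≡ 9
3^3 ≡ 27
3^4 ≡ 81
3^6 ≡ 53
3^12 ≡ 105
3^13 ≡ 146
3^26 ≡ 22
3^39 ≡ 1
The order of 3 is 39, so the subgroup it generates has 39 elements.
Index = |(Z/169Z)^×| / |⟨3⟩| = 156 / 39 = 4.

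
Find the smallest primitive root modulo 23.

φ(23) = 23 − 1 = 22 = 2 · 11.
Test candidates g = 2, 3, … against the prime factors q ∈ {2, 11} of φ(23): g is a generator iff g^(22/q) ≢ 1 for every such q.
g = 2: 2^11 ≡ 1 — hits 1, so not a primitive root.
g = 3: 3^11 ≡ 1 — hits 1, so not a primitive root.
g = 4: 4^11 ≡ 1 — hits 1, so not a primitive root.
g = 5: 5^11 ≡ 22; 5^2 ≡ 2 — none is 1, so 5 is a primitive root.
So 5 is the smallest generator of (Z/23Z)^×.

5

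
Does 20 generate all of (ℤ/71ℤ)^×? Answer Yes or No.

No

φ(71) = 71 − 1 = 70 = 2 · 5 · 7.
Test 20^(70/q) mod 71 for each prime factor q of 70:
20^35 ≡ 1 (mod 71)  [q = 2: ≡ 1 ✗]
20^14 ≡ 1 (mod 71)  [q = 5: ≡ 1 ✗]
20^10 ≡ 48 (mod 71)  [q = 7: ≢ 1 ✓]
Since 20^35 ≡ 1, the order of 20 divides 35 < 70, so 20 is not a primitive root.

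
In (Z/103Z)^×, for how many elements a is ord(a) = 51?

32

φ(103) = 103 − 1 = 102 = 2 · 3 · 17.
(Z/103Z)^× is cyclic (|G| = 102); a cyclic group of order m has exactly φ(d) elements of each order d | m, and none otherwise.
51 = 3 · 17 divides 102, and φ(51) = 32.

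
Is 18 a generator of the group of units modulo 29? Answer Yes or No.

φ(29) = 29 − 1 = 28 = 2^2 · 7.
Test 18^(28/q) mod 29 for each prime factor q of 28:
18^14 ≡ 28 (mod 29)  [q = 2: ≢ 1 ✓]
18^4 ≡ 25 (mod 29)  [q = 7: ≢ 1 ✓]
All checks pass, so 18 has order 28 and is a primitive root modulo 29.

Yes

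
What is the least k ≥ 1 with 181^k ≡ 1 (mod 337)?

24

The order of 181 must divide φ(337) = 337 − 1 = 336 = 2^4 · 3 · 7.
Divisors of 336: 1, 2, 3, 4, 6, 7, 8, 12, 14, 16, 21, 24, 28, 42, 48, 56, 84, 112, 168, 336.
Evaluate successive powers at the divisors of 336:
181^1 ≡ 181
181^2 ≡ 72
181^3 ≡ 226
181^4 ≡ 129
181^6 ≡ 189
181^7 ≡ 172
181^8 ≡ 128
181^12 ≡ 336
181^14 ≡ 265
181^16 ≡ 208
181^21 ≡ 85
181^24 ≡ 1
Hence ord(181) = 24.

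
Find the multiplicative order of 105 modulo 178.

11

By Lagrange's theorem, ord_178(105) divides φ(178) = φ(2)·φ(89) = 1·88 = 88 = 2^3 · 11.
Divisors of 88: 1, 2, 4, 8, 11, 22, 44, 88.
Check 105^d mod 178 for each divisor in increasing order:
105^1 ≡ 105 (mod 178)
105^2 ≡ 167 (mod 178)
105^4 ≡ 121 (mod 178)
105^8 ≡ 45 (mod 178)
105^11 ≡ 1 (mod 178) ✓
So ord_178(105) = 11.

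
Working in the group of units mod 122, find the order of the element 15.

15

The order of 15 must divide φ(122) = φ(2)·φ(61) = 1·60 = 60 = 2^2 · 3 · 5.
Divisors of 60: 1, 2, 3, 4, 5, 6, 10, 12, 15, 20, 30, 60.
Compute 15^d (mod 122) for the divisors d until we hit 1:
15^1 ≡ 15
15^2 ≡ 103
15^3 ≡ 81
15^4 ≡ 117
15^5 ≡ 47
15^6 ≡ 95
15^10 ≡ 13
15^12 ≡ 119
15^15 ≡ 1
The smallest such exponent is 15, so the order of 15 is 15.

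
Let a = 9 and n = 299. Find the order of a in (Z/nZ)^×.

33

Since 9 ∈ (Z/299Z)^×, its order divides φ(299) = φ(13·23) = (13−1)·(23−1) = 12·22 = 264 = 2^3 · 3 · 11.
Divisors of 264: 1, 2, 3, 4, 6, 8, 11, 12, 22, 24, 33, 44, 66, 88, 132, 264.
Test each divisor d:
9^1 ≡ 9
9^2 ≡ 81
9^3 ≡ 131
9^4 ≡ 282
9^6 ≡ 118
9^8 ≡ 289
9^11 ≡ 185
9^12 ≡ 170
9^22 ≡ 139
9^24 ≡ 196
9^33 ≡ 1
So ord_299(9) = 33.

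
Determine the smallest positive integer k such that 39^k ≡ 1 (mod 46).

The order of 39 must divide φ(46) = φ(2)·φ(23) = 1·22 = 22 = 2 · 11.
Divisors of 22: 1, 2, 11, 22.
Test each divisor d:
39^1 ≡ 39 (mod 46)
39^2 ≡ 3 (mod 46)
39^11 ≡ 1 (mod 46) ✓
Therefore the multiplicative order of 39 modulo 46 is 11.

11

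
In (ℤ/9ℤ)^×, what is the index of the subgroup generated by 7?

2

The order of 7 must divide φ(9) = φ(3^2) = 3·(3−1) = 6 = 2 · 3.
Divisors of 6: 1, 2, 3, 6.
Evaluate successive powers at the divisors of 6:
7^1 ≡ 7
7^2 ≡ 4
7^3 ≡ 1
The order of 7 is 3, so the subgroup it generates has 3 elements.
[(Z/9Z)^× : ⟨7⟩] = 6/3 = 2.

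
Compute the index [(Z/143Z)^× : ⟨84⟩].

2

Since 84 ∈ (Z/143Z)^×, its order divides φ(143) = φ(11·13) = (11−1)·(13−1) = 10·12 = 120 = 2^3 · 3 · 5.
Divisors of 120: 1, 2, 3, 4, 5, 6, 8, 10, 12, 15, 20, 24, 30, 40, 60, 120.
Test each divisor d:
84^1 ≡ 84
84^2 ≡ 49
84^3 ≡ 112
84^4 ≡ 113
84^5 ≡ 54
84^6 ≡ 103
84^8 ≡ 42
84^10 ≡ 56
84^12 ≡ 27
84^15 ≡ 21
84^20 ≡ 133
84^24 ≡ 14
84^30 ≡ 12
84^40 ≡ 100
84^60 ≡ 1
The order of 84 is 60, so the subgroup it generates has 60 elements.
The index is φ(143) / ord(84) = 120 / 60 = 2.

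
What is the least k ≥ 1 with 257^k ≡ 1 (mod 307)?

153

Since 257 ∈ (Z/307Z)^×, its order divides φ(307) = 307 − 1 = 306 = 2 · 3^2 · 17.
Divisors of 306: 1, 2, 3, 6, 9, 17, 18, 34, 51, 102, 153, 306.
Check 257^d mod 307 for each divisor in increasing order:
257^1 ≡ 257 (mod 307)
257^2 ≡ 44 (mod 307)
257^3 ≡ 256 (mod 307)
257^6 ≡ 145 (mod 307)
257^9 ≡ 280 (mod 307)
257^17 ≡ 274 (mod 307)
257^18 ≡ 115 (mod 307)
257^34 ≡ 168 (mod 307)
257^51 ≡ 289 (mod 307)
257^102 ≡ 17 (mod 307)
257^153 ≡ 1 (mod 307) ✓
So ord_307(257) = 153.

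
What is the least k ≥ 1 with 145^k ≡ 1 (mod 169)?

156

Since 145 ∈ (Z/169Z)^×, its order divides φ(169) = φ(13^2) = 13·(13−1) = 156 = 2^2 · 3 · 13.
Divisors of 156: 1, 2, 3, 4, 6, 12, 13, 26, 39, 52, 78, 156.
Evaluate successive powers at the divisors of 156:
145^1 ≡ 145 (mod 169)
145^2 ≡ 69 (mod 169)
145^3 ≡ 34 (mod 169)
145^4 ≡ 29 (mod 169)
145^6 ≡ 142 (mod 169)
145^12 ≡ 53 (mod 169)
145^13 ≡ 80 (mod 169)
145^26 ≡ 147 (mod 169)
145^39 ≡ 99 (mod 169)
145^52 ≡ 146 (mod 169)
145^78 ≡ 168 (mod 169)
145^156 ≡ 1 (mod 169) ✓
Therefore the multiplicative order of 145 modulo 169 is 156.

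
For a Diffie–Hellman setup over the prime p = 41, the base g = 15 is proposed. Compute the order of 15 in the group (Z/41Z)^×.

The order of 15 must divide φ(41) = 41 − 1 = 40 = 2^3 · 5.
Divisors of 40: 1, 2, 4, 5, 8, 10, 20, 40.
Compute 15^d (mod 41) for the divisors d until we hit 1:
15^1 ≡ 15 (mod 41)
15^2 ≡ 20 (mod 41)
15^4 ≡ 31 (mod 41)
15^5 ≡ 14 (mod 41)
15^8 ≡ 18 (mod 41)
15^10 ≡ 32 (mod 41)
15^20 ≡ 40 (mod 41)
15^40 ≡ 1 (mod 41) ✓
Therefore the multiplicative order of 15 modulo 41 is 40.

40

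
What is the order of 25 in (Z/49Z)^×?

21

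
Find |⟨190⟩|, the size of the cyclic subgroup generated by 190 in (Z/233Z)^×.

232

ord(190) | φ(233) = 233 − 1 = 232 = 2^3 · 29.
Divisors of 232: 1, 2, 4, 8, 29, 58, 116, 232.
Compute 190^d (mod 233) for the divisors d until we hit 1:
190^1 ≡ 190
190^2 ≡ 218
190^4 ≡ 225
190^8 ≡ 64
190^29 ≡ 12
190^58 ≡ 144
190^116 ≡ 232
190^232 ≡ 1
So ord_233(190) = 232.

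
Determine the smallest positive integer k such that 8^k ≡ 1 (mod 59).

58

The order of 8 must divide φ(59) = 59 − 1 = 58 = 2 · 29.
Divisors of 58: 1, 2, 29, 58.
Check 8^d mod 59 for each divisor in increasing order:
8^1 ≡ 8 (mod 59)
8^2 ≡ 5 (mod 59)
8^29 ≡ 58 (mod 59)
8^58 ≡ 1 (mod 59) ✓
Therefore the multiplicative order of 8 modulo 59 is 58.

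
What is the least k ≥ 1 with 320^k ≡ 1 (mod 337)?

The order of 320 must divide φ(337) = 337 − 1 = 336 = 2^4 · 3 · 7.
Divisors of 336: 1, 2, 3, 4, 6, 7, 8, 12, 14, 16, 21, 24, 28, 42, 48, 56, 84, 112, 168, 336.
Test each divisor d:
320^1 ≡ 320 (mod 337)
320^2 ≡ 289 (mod 337)
320^3 ≡ 142 (mod 337)
320^4 ≡ 282 (mod 337)
320^6 ≡ 281 (mod 337)
320^7 ≡ 278 (mod 337)
320^8 ≡ 329 (mod 337)
320^12 ≡ 103 (mod 337)
320^14 ≡ 111 (mod 337)
320^16 ≡ 64 (mod 337)
320^21 ≡ 191 (mod 337)
320^24 ≡ 162 (mod 337)
320^28 ≡ 189 (mod 337)
320^42 ≡ 85 (mod 337)
320^48 ≡ 295 (mod 337)
320^56 ≡ 336 (mod 337)
320^84 ≡ 148 (mod 337)
320^112 ≡ 1 (mod 337) ✓
Therefore the multiplicative order of 320 modulo 337 is 112.

112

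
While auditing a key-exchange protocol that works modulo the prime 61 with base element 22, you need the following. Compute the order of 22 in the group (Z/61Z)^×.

15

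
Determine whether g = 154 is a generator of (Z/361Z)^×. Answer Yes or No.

Yes

φ(361) = φ(19^2) = 19·(19−1) = 342 = 2 · 3^2 · 19.
Test 154^(342/q) mod 361 for each prime factor q of 342:
154^171 ≡ 360 (mod 361)  [q = 2: ≢ 1 ✓]
154^114 ≡ 292 (mod 361)  [q = 3: ≢ 1 ✓]
154^18 ≡ 343 (mod 361)  [q = 19: ≢ 1 ✓]
Every test exponent gives a nontrivial residue, hence 154 generates the full group.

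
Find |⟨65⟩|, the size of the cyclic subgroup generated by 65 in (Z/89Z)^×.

The order of 65 must divide φ(89) = 89 − 1 = 88 = 2^3 · 11.
Divisors of 88: 1, 2, 4, 8, 11, 22, 44, 88.
Evaluate successive powers at the divisors of 88:
65^1 ≡ 65
65^2 ≡ 42
65^4 ≡ 73
65^8 ≡ 78
65^11 ≡ 52
65^22 ≡ 34
65^44 ≡ 88
65^88 ≡ 1
Therefore the multiplicative order of 65 modulo 89 is 88.

88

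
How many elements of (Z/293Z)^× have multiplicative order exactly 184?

0

φ(293) = 293 − 1 = 292 = 2^2 · 73.
(Z/293Z)^× is cyclic (|G| = 292); a cyclic group of order m has exactly φ(d) elements of each order d | m, and none otherwise.
Since 184 ∤ 292, the count is 0.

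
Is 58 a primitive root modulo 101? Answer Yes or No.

φ(101) = 101 − 1 = 100 = 2^2 · 5^2.
It suffices to check that the order of 58 is not a proper divisor of 100: compute 58^(100/q) for q ∈ {2, 5}.
58^50 ≡ 1 (mod 101)  [q = 2: ≡ 1 ✗]
58^20 ≡ 36 (mod 101)  [q = 5: ≢ 1 ✓]
58^50 ≡ 1 shows ord(58) | 50, strictly less than φ(101); not a primitive root.

No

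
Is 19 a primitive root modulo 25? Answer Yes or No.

No

φ(25) = φ(5^2) = 5·(5−1) = 20 = 2^2 · 5.
19 is a primitive root mod 25 iff 19^(φ(25)/q) ≢ 1 for every prime q | φ(25), i.e. q ∈ {2, 5}.
19^10 ≡ 1 (mod 25)  [q = 2: ≡ 1 ✗]
19^4 ≡ 21 (mod 25)  [q = 5: ≢ 1 ✓]
The check at q = 2 fails, so 19 generates a proper subgroup.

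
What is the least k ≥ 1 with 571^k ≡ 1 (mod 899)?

210

By Lagrange's theorem, ord_899(571) divides φ(899) = φ(29·31) = (29−1)·(31−1) = 28·30 = 840 = 2^3 · 3 · 5 · 7.
Divisors of 840: 1, 2, 3, 4, 5, 6, 7, 8, 10, 12, 14, 15, 20, 21, 24, 28, 30, 35, 40, 42, 56, 60, 70, 84, 105, 120, 140, 168, 210, 280, 420, 840.
Check 571^d mod 899 for each divisor in increasing order:
571^1 ≡ 571 (mod 899)
571^2 ≡ 603 (mod 899)
571^3 ≡ 895 (mod 899)
571^4 ≡ 413 (mod 899)
571^5 ≡ 285 (mod 899)
571^6 ≡ 16 (mod 899)
571^7 ≡ 146 (mod 899)
571^8 ≡ 658 (mod 899)
571^10 ≡ 315 (mod 899)
571^12 ≡ 256 (mod 899)
571^14 ≡ 639 (mod 899)
571^15 ≡ 774 (mod 899)
571^20 ≡ 335 (mod 899)
571^21 ≡ 697 (mod 899)
571^24 ≡ 808 (mod 899)
571^28 ≡ 175 (mod 899)
571^30 ≡ 342 (mod 899)
571^35 ≡ 378 (mod 899)
571^40 ≡ 749 (mod 899)
571^42 ≡ 349 (mod 899)
571^56 ≡ 59 (mod 899)
571^60 ≡ 94 (mod 899)
571^70 ≡ 842 (mod 899)
571^84 ≡ 436 (mod 899)
571^105 ≡ 30 (mod 899)
571^120 ≡ 745 (mod 899)
571^140 ≡ 552 (mod 899)
571^168 ≡ 407 (mod 899)
571^210 ≡ 1 (mod 899) ✓
So ord_899(571) = 210.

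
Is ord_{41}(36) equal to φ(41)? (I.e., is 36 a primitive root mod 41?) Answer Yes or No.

No

φ(41) = 41 − 1 = 40 = 2^3 · 5.
An element g generates (Z/41Z)^× iff g^(40/q) ≢ 1 (mod 41) for each prime q ∈ {2, 5}.
36^20 ≡ 1 (mod 41)  [q = 2: ≡ 1 ✗]
36^8 ≡ 18 (mod 41)  [q = 5: ≢ 1 ✓]
Since 36^20 ≡ 1, the order of 36 divides 20 < 40, so 36 is not a primitive root.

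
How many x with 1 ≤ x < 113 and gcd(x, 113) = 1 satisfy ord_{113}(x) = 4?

φ(113) = 113 − 1 = 112 = 2^4 · 7.
Since (Z/113Z)^× is cyclic of order 112, the number of elements of order d is φ(d) when d | 112 and 0 otherwise.
4 = 2^2 divides 112, and φ(4) = 2.

2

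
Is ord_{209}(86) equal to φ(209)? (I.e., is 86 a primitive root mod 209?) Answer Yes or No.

No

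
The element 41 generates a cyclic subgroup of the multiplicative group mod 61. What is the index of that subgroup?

By Lagrange's theorem, ord_61(41) divides φ(61) = 61 − 1 = 60 = 2^2 · 3 · 5.
Divisors of 60: 1, 2, 3, 4, 5, 6, 10, 12, 15, 20, 30, 60.
Compute 41^d (mod 61) for the divisors d until we hit 1:
41^1 ≡ 41
41^2 ≡ 34
41^3 ≡ 52
41^4 ≡ 58
41^5 ≡ 60
41^6 ≡ 20
41^10 ≡ 1
So ord_61(41) = 10, hence |⟨41⟩| = 10.
[(Z/61Z)^× : ⟨41⟩] = 60/10 = 6.

6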